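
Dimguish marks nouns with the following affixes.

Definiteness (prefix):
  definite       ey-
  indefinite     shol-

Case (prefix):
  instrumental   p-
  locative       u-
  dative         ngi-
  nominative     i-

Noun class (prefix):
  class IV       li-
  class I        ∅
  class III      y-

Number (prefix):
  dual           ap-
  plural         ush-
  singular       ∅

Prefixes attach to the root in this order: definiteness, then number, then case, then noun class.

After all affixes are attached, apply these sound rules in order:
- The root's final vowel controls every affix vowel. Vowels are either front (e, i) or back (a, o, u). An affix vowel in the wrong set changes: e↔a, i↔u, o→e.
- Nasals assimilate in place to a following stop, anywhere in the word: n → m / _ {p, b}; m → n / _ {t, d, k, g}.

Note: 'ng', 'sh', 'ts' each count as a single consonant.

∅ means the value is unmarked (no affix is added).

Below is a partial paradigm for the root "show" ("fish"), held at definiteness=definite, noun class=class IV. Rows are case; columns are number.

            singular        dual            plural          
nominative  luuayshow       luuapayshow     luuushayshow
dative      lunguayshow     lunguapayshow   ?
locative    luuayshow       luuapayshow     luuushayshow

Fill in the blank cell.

lunguushayshow

Attach definiteness definite ey- → eyshow.
Attach number plural ush- → usheyshow.
Attach case dative ngi- → ngiusheyshow.
Attach noun class class IV li- → lingiusheyshow.
Apply vowel harmony: lingiusheyshow → lunguushayshow.
Nasal assimilation: no change.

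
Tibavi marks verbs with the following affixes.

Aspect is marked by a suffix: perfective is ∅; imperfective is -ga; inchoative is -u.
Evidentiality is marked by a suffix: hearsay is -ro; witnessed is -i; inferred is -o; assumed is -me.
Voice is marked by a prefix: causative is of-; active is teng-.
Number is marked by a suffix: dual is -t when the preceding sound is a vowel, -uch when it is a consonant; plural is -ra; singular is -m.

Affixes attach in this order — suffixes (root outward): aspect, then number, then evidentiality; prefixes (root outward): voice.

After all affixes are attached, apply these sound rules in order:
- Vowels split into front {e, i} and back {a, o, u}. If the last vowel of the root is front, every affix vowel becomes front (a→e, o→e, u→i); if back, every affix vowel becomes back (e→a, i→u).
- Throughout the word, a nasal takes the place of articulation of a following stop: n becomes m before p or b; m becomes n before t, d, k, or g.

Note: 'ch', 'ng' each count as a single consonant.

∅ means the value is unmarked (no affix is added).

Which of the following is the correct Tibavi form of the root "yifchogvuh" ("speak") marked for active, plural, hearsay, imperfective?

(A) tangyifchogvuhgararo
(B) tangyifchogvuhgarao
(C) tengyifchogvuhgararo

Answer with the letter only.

A

Attach aspect imperfective -ga → yifchogvuhga.
Attach number plural -ra → yifchogvuhgara.
Attach evidentiality hearsay -ro → yifchogvuhgararo.
Attach voice active teng- → tengyifchogvuhgararo.
Apply vowel harmony: tengyifchogvuhgararo → tangyifchogvuhgararo.
Nasal assimilation: no change.
So the correct form is tangyifchogvuhgararo, option (A).
(B) tangyifchogvuhgarao is wrong: it uses inferred instead of hearsay for evidentiality.
(C) tengyifchogvuhgararo is wrong: it fails to apply the sound rule(s).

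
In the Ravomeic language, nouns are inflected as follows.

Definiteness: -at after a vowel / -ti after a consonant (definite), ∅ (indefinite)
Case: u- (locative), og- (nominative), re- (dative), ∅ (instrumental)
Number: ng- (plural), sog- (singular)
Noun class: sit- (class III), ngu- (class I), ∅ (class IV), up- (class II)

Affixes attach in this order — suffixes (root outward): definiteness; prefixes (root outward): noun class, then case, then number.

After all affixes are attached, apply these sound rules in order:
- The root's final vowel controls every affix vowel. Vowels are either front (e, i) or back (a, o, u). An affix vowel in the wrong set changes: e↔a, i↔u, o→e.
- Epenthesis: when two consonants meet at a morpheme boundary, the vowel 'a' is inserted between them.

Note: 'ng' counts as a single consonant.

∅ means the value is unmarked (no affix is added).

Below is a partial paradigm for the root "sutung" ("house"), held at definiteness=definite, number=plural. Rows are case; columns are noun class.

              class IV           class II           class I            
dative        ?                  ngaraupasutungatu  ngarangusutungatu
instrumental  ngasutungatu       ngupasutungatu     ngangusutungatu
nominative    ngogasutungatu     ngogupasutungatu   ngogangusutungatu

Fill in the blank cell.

noun class = class IV: zero marking, form stays sutung.
Attach case dative re- → resutung.
Attach definiteness definite -ti (after consonant 'ng') → resutungti.
Attach number plural ng- → ngresutungti.
Apply vowel harmony: ngresutungti → ngrasutungtu.
Apply epenthesis: ngrasutungtu → ngarasutungatu.

ngarasutungatu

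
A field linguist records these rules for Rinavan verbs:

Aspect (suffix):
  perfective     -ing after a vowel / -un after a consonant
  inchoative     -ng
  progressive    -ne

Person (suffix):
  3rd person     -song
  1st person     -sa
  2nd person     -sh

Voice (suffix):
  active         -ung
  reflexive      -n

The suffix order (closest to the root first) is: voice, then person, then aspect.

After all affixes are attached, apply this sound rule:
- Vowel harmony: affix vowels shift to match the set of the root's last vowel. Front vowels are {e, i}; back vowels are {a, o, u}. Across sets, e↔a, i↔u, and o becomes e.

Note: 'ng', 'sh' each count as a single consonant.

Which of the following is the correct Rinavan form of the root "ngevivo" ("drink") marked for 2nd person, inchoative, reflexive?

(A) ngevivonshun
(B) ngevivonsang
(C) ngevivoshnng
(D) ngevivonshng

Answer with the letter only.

D

Attach voice reflexive -n → ngevivon.
Attach person 2nd person -sh → ngevivonsh.
Attach aspect inchoative -ng → ngevivonshng.
Vowel harmony: no change.
So the correct form is ngevivonshng, option (D).
(C) ngevivoshnng is wrong: it has the affixes in the wrong order.
(B) ngevivonsang is wrong: it uses 1st person instead of 2nd person for person.
(A) ngevivonshun is wrong: it uses perfective instead of inchoative for aspect.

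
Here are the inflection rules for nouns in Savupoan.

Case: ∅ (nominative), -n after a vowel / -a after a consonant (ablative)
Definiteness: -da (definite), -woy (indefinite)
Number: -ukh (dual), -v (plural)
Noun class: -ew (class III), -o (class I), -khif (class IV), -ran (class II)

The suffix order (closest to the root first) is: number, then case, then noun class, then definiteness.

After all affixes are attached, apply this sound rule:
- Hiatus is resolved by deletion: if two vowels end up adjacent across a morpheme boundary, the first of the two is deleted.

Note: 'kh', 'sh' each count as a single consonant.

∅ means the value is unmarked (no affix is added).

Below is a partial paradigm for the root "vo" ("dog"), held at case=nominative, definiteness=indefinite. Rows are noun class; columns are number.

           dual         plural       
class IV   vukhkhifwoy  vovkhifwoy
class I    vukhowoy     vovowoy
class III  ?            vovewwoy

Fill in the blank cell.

Attach number dual -ukh → voukh.
case = nominative: zero marking, form stays voukh.
Attach noun class class III -ew → voukhew.
Attach definiteness indefinite -woy → voukhewwoy.
Apply vowel deletion: voukhewwoy → vukhewwoy.

vukhewwoy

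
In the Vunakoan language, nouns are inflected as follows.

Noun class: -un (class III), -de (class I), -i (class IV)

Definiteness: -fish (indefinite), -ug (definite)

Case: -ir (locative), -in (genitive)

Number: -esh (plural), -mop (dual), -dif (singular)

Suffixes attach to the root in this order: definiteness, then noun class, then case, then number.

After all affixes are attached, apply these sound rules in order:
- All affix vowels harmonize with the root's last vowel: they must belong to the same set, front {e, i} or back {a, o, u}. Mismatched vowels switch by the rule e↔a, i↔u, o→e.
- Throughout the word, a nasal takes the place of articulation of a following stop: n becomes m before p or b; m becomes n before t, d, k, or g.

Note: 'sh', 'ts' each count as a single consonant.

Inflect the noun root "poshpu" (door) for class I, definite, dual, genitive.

poshpuugdaunmop

Attach definiteness definite -ug → poshpuug.
Attach noun class class I -de → poshpuugde.
Attach case genitive -in → poshpuugdein.
Attach number dual -mop → poshpuugdeinmop.
Apply vowel harmony: poshpuugdeinmop → poshpuugdaunmop.
Nasal assimilation: no change.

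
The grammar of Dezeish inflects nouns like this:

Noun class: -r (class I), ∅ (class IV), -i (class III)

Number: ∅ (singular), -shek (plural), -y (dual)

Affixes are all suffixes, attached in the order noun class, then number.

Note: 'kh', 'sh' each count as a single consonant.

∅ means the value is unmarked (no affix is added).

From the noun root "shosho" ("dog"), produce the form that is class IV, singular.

noun class = class IV: zero marking, form stays shosho.
number = singular: zero marking, form stays shosho.

shosho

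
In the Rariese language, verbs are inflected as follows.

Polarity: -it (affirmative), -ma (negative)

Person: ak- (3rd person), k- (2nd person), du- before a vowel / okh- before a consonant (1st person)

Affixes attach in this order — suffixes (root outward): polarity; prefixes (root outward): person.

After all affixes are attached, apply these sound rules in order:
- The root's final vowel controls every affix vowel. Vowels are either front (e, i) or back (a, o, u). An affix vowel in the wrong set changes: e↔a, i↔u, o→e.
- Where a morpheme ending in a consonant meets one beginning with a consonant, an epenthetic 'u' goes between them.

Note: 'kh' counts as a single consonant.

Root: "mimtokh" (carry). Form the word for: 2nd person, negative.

kumimtokhuma

Attach person 2nd person k- → kmimtokh.
Attach polarity negative -ma → kmimtokhma.
Vowel harmony: no change.
Apply epenthesis: kmimtokhma → kumimtokhuma.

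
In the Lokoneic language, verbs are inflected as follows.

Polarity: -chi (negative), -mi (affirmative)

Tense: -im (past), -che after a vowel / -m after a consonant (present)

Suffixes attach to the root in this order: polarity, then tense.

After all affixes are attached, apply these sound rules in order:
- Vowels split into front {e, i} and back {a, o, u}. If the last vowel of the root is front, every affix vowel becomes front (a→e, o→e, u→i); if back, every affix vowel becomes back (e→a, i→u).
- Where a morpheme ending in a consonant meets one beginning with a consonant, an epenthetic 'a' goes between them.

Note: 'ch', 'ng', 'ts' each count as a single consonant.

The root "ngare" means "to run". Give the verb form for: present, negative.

ngarechiche

Attach polarity negative -chi → ngarechi.
Attach tense present -che (after vowel 'i') → ngarechiche.
Vowel harmony: no change.
Epenthesis: no change.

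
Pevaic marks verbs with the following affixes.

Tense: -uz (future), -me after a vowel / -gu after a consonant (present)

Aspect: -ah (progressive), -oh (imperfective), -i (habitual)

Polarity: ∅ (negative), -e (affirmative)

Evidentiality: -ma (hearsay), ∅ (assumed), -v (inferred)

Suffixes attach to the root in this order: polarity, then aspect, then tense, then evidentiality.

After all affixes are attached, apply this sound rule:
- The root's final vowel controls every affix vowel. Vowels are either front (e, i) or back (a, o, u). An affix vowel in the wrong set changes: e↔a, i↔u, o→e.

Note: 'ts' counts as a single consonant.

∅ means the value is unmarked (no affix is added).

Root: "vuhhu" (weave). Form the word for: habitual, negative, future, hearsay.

polarity = negative: zero marking, form stays vuhhu.
Attach aspect habitual -i → vuhhui.
Attach tense future -uz → vuhhuiuz.
Attach evidentiality hearsay -ma → vuhhuiuzma.
Apply vowel harmony: vuhhuiuzma → vuhhuuuzma.

vuhhuuuzma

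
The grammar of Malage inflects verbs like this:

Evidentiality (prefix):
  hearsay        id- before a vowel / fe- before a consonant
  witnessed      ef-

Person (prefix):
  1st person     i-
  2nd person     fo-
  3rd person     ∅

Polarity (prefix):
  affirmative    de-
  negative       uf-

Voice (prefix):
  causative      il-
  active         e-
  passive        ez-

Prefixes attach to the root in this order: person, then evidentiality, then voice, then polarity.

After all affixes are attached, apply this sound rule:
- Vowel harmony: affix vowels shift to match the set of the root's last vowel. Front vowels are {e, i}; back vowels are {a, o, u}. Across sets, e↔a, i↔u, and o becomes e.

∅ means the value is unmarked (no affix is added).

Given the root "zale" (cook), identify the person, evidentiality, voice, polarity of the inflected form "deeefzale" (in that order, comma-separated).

Segment: de-e-ef-zale.
person: ∅ → 3rd person.
evidentiality: ef- → witnessed.
voice: e- → active.
polarity: de- → affirmative.

3rd person, witnessed, active, affirmative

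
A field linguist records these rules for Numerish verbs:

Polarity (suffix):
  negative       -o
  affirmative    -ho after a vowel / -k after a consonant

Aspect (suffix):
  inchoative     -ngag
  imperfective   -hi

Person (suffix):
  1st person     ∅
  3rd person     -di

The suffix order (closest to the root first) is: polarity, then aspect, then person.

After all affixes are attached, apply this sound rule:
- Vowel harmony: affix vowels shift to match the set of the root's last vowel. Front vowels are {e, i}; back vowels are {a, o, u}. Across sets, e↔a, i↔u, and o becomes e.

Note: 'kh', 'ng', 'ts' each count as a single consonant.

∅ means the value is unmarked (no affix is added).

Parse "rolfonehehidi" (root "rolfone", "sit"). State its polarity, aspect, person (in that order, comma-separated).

Segment: rolfone-ho-hi-di.
polarity: -ho/k → affirmative.
aspect: -hi → imperfective.
person: -di → 3rd person.

affirmative, imperfective, 3rd person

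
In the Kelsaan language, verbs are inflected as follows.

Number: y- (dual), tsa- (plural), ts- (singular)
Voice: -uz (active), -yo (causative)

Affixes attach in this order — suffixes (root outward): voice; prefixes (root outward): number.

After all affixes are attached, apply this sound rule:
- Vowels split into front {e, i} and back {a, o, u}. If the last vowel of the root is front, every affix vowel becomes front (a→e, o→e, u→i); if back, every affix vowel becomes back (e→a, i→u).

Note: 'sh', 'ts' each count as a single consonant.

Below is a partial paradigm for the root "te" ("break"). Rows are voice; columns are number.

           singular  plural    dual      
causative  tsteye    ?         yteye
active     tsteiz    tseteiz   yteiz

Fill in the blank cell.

tseteye

Attach voice causative -yo → teyo.
Attach number plural tsa- → tsateyo.
Apply vowel harmony: tsateyo → tseteye.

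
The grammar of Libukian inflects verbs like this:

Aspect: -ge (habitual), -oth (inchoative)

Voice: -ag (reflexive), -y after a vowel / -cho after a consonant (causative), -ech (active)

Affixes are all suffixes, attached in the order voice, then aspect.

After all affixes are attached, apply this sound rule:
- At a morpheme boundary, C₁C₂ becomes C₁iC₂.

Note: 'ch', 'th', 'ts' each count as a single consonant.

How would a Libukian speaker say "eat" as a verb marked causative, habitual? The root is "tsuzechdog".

Attach voice causative -cho (after consonant 'g') → tsuzechdogcho.
Attach aspect habitual -ge → tsuzechdogchoge.
Apply epenthesis: tsuzechdogchoge → tsuzechdogichoge.

tsuzechdogichoge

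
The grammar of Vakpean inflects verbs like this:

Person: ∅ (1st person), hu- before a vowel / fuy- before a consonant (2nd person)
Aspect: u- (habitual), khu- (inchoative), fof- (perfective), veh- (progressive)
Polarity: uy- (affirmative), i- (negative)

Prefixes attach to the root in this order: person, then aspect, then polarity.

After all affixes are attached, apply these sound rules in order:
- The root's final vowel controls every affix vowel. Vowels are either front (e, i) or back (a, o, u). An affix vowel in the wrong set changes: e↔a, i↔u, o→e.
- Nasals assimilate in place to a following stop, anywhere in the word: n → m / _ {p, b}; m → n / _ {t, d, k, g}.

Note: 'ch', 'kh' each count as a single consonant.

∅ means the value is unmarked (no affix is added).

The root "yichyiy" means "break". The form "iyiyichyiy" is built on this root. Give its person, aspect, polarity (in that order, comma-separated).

1st person, habitual, affirmative

Segment: uy-u-yichyiy.
person: ∅ → 1st person.
aspect: u- → habitual.
polarity: uy- → affirmative.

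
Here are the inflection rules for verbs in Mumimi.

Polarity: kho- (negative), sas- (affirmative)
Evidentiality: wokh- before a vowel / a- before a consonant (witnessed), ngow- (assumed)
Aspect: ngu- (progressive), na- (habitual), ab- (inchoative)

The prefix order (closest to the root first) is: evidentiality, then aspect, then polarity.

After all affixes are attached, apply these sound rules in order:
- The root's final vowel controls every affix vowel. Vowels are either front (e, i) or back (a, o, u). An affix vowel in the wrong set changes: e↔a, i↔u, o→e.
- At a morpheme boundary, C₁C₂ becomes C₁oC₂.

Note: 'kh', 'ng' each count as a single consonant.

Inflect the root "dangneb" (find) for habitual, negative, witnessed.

kheneedangneb

Attach evidentiality witnessed a- (before consonant 'd') → adangneb.
Attach aspect habitual na- → naadangneb.
Attach polarity negative kho- → khonaadangneb.
Apply vowel harmony: khonaadangneb → kheneedangneb.
Epenthesis: no change.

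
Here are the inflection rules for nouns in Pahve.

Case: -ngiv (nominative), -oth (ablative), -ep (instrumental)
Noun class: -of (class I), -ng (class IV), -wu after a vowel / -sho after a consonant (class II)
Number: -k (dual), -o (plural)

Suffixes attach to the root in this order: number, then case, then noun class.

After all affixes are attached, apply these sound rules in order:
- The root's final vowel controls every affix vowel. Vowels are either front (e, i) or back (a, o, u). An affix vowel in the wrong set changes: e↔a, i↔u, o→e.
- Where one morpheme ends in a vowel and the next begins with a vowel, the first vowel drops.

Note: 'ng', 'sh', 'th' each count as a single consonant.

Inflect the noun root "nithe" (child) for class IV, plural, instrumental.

nithepng

Attach number plural -o → nitheo.
Attach case instrumental -ep → nitheoep.
Attach noun class class IV -ng → nitheoepng.
Apply vowel harmony: nitheoepng → nitheeepng.
Apply vowel deletion: nitheeepng → nithepng.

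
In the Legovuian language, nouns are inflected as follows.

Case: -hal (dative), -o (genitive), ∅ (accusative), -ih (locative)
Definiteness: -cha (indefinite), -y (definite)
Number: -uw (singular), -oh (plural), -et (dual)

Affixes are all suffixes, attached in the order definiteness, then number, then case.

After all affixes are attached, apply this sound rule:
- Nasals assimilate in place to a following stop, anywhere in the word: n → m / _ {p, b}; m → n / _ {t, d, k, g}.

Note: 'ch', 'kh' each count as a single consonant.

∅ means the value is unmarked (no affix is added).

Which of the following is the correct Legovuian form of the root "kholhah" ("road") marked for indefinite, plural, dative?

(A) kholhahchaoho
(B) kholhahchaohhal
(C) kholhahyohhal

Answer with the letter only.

Attach definiteness indefinite -cha → kholhahcha.
Attach number plural -oh → kholhahchaoh.
Attach case dative -hal → kholhahchaohhal.
Nasal assimilation: no change.
So the correct form is kholhahchaohhal, option (B).
(C) kholhahyohhal is wrong: it uses definite instead of indefinite for definiteness.
(A) kholhahchaoho is wrong: it uses genitive instead of dative for case.

B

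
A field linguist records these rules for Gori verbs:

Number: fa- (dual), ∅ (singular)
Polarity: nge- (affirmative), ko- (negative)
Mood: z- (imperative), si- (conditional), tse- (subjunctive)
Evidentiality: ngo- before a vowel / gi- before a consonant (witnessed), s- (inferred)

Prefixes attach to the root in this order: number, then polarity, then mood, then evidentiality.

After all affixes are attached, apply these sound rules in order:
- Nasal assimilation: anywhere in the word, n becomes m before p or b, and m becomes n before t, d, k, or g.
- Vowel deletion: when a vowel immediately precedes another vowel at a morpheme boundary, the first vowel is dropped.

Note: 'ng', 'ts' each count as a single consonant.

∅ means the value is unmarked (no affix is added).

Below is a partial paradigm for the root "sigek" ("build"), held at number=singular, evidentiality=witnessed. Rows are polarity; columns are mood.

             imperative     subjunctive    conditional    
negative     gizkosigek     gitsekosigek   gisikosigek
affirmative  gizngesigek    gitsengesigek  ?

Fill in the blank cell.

number = singular: zero marking, form stays sigek.
Attach polarity affirmative nge- → ngesigek.
Attach mood conditional si- → singesigek.
Attach evidentiality witnessed gi- (before consonant 's') → gisingesigek.
Nasal assimilation: no change.
Vowel deletion: no change.

gisingesigek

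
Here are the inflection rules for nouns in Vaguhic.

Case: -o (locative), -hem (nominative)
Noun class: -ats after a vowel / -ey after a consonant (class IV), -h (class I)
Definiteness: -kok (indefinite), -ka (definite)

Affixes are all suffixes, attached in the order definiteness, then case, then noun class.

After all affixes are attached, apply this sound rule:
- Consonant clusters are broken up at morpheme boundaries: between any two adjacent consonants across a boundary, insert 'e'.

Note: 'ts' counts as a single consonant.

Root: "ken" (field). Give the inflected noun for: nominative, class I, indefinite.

Attach definiteness indefinite -kok → kenkok.
Attach case nominative -hem → kenkokhem.
Attach noun class class I -h → kenkokhemh.
Apply epenthesis: kenkokhemh → kenekokehemeh.

kenekokehemeh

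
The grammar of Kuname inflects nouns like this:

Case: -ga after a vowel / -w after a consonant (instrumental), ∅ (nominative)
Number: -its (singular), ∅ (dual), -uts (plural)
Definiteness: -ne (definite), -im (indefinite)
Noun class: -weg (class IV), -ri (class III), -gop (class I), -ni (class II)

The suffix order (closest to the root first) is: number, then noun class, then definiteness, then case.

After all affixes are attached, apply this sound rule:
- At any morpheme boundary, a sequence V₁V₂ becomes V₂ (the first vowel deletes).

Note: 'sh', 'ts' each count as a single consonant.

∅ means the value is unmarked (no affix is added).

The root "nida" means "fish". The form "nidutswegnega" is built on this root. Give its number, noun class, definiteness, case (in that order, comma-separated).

Segment: nida-uts-weg-ne-ga.
number: -uts → plural.
noun class: -weg → class IV.
definiteness: -ne → definite.
case: -ga/w → instrumental.

plural, class IV, definite, instrumental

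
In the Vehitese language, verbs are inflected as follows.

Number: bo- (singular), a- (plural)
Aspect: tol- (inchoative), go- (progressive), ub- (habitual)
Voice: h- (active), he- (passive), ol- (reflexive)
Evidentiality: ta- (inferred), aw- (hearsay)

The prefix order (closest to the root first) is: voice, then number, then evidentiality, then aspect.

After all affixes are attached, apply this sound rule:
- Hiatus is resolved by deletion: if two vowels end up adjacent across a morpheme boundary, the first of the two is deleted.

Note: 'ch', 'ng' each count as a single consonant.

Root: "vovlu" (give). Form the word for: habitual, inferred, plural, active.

Attach voice active h- → hvovlu.
Attach number plural a- → ahvovlu.
Attach evidentiality inferred ta- → taahvovlu.
Attach aspect habitual ub- → ubtaahvovlu.
Apply vowel deletion: ubtaahvovlu → ubtahvovlu.

ubtahvovlu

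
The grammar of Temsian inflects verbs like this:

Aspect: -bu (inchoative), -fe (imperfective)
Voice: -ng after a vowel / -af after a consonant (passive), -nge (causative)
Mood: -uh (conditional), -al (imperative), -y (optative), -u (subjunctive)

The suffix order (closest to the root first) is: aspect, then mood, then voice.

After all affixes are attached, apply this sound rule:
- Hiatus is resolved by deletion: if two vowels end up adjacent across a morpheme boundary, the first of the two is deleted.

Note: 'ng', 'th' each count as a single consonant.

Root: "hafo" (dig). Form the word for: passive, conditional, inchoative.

Attach aspect inchoative -bu → hafobu.
Attach mood conditional -uh → hafobuuh.
Attach voice passive -af (after consonant 'h') → hafobuuhaf.
Apply vowel deletion: hafobuuhaf → hafobuhaf.

hafobuhaf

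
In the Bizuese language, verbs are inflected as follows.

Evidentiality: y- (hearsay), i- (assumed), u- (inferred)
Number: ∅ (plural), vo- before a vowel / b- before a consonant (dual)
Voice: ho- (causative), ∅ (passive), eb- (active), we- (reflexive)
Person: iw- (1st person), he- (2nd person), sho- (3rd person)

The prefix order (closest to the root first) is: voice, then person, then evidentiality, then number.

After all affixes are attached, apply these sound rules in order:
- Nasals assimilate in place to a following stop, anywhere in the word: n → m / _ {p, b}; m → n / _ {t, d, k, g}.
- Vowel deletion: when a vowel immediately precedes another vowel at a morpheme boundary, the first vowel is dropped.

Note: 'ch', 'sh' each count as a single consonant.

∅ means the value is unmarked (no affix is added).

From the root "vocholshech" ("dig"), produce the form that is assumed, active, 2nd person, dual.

Attach voice active eb- → ebvocholshech.
Attach person 2nd person he- → heebvocholshech.
Attach evidentiality assumed i- → iheebvocholshech.
Attach number dual vo- (before vowel 'i') → voiheebvocholshech.
Nasal assimilation: no change.
Apply vowel deletion: voiheebvocholshech → vihebvocholshech.

vihebvocholshech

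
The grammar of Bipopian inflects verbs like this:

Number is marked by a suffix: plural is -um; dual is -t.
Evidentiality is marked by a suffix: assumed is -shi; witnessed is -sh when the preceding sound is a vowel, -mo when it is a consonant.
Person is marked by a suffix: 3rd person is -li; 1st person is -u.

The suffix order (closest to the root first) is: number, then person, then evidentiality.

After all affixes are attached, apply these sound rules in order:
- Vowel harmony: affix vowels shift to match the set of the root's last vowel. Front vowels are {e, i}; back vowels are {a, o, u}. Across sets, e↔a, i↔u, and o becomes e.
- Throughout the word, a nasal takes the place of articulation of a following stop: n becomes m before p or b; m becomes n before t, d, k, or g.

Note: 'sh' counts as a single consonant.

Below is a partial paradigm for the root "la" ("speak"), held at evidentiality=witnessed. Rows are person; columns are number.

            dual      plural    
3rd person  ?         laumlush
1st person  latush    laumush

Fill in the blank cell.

Attach number dual -t → lat.
Attach person 3rd person -li → latli.
Attach evidentiality witnessed -sh (after vowel 'i') → latlish.
Apply vowel harmony: latlish → latlush.
Nasal assimilation: no change.

latlush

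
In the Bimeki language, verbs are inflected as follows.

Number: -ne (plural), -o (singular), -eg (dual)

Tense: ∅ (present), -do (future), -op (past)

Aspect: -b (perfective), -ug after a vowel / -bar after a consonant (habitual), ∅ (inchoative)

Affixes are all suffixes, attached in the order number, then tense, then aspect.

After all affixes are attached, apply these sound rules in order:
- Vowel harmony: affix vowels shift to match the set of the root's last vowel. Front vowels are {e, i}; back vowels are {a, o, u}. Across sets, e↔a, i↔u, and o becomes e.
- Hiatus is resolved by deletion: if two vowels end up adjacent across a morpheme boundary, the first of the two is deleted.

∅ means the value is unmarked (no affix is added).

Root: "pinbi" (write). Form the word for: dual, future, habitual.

pinbegdig

Attach number dual -eg → pinbieg.
Attach tense future -do → pinbiegdo.
Attach aspect habitual -ug (after vowel 'o') → pinbiegdoug.
Apply vowel harmony: pinbiegdoug → pinbiegdeig.
Apply vowel deletion: pinbiegdeig → pinbegdig.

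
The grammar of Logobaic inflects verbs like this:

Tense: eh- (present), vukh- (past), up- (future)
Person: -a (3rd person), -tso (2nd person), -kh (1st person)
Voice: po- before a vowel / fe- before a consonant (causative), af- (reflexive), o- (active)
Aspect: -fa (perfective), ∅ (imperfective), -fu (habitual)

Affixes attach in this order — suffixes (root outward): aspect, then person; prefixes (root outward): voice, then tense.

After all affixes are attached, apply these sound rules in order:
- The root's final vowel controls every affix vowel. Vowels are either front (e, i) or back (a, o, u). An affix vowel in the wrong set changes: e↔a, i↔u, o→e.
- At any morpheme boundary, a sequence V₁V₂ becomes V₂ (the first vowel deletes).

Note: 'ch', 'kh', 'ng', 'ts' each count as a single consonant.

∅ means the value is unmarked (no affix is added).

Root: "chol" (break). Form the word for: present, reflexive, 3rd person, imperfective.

ahafchola

Attach voice reflexive af- → afchol.
Attach tense present eh- → ehafchol.
aspect = imperfective: zero marking, form stays ehafchol.
Attach person 3rd person -a → ehafchola.
Apply vowel harmony: ehafchola → ahafchola.
Vowel deletion: no change.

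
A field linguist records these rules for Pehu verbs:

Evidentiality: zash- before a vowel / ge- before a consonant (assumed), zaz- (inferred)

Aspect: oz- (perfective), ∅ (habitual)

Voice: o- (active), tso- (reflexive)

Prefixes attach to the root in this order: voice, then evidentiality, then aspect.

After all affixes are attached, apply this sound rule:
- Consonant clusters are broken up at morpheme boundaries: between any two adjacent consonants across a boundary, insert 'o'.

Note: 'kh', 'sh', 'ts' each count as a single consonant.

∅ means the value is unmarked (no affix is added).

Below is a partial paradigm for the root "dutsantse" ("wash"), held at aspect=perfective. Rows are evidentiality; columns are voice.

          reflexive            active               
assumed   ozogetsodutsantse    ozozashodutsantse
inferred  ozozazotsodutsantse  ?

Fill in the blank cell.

Attach voice active o- → odutsantse.
Attach evidentiality inferred zaz- → zazodutsantse.
Attach aspect perfective oz- → ozzazodutsantse.
Apply epenthesis: ozzazodutsantse → ozozazodutsantse.

ozozazodutsantse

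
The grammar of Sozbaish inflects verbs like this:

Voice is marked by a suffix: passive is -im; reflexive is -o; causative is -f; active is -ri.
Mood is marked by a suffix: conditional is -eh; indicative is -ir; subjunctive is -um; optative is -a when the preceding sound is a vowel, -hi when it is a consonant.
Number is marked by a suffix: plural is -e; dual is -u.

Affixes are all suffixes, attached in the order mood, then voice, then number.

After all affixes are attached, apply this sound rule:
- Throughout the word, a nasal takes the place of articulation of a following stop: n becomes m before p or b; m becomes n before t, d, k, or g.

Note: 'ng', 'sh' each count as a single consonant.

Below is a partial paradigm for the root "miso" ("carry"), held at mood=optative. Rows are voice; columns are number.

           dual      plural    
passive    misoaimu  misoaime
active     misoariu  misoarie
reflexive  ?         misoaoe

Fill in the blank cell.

misoaou

Attach mood optative -a (after vowel 'o') → misoa.
Attach voice reflexive -o → misoao.
Attach number dual -u → misoaou.
Nasal assimilation: no change.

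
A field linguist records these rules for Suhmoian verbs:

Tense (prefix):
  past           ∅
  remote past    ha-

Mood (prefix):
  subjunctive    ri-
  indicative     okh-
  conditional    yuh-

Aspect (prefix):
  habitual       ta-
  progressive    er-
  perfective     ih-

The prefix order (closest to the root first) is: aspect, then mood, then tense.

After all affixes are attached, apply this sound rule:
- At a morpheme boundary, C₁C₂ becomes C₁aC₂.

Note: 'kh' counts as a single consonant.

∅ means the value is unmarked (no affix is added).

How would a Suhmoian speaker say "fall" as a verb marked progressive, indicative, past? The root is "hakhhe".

okherahakhhe

Attach aspect progressive er- → erhakhhe.
Attach mood indicative okh- → okherhakhhe.
tense = past: zero marking, form stays okherhakhhe.
Apply epenthesis: okherhakhhe → okherahakhhe.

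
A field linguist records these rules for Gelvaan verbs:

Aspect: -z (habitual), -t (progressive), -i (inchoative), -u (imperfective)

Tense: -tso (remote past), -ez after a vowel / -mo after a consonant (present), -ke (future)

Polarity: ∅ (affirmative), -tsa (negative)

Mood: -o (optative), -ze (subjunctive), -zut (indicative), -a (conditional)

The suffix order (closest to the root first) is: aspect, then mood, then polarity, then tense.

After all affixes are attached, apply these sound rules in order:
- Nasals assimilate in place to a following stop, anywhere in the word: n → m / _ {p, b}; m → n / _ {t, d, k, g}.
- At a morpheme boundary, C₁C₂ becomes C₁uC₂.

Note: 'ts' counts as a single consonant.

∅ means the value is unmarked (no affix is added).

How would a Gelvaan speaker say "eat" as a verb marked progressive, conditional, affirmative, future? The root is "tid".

Attach aspect progressive -t → tidt.
Attach mood conditional -a → tidta.
polarity = affirmative: zero marking, form stays tidta.
Attach tense future -ke → tidtake.
Nasal assimilation: no change.
Apply epenthesis: tidtake → tidutake.

tidutake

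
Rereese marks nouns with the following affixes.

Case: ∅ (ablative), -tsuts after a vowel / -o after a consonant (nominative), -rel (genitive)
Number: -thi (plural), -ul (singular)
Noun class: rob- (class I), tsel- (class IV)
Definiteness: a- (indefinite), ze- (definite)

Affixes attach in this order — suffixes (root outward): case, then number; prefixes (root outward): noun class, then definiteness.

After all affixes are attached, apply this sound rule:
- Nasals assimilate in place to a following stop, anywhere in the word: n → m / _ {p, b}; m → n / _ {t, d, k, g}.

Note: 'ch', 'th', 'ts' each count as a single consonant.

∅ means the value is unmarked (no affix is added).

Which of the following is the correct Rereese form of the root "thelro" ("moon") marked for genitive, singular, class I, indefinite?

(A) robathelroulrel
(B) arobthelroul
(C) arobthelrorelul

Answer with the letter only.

Attach noun class class I rob- → robthelro.
Attach case genitive -rel → robthelrorel.
Attach definiteness indefinite a- → arobthelrorel.
Attach number singular -ul → arobthelrorelul.
Nasal assimilation: no change.
So the correct form is arobthelrorelul, option (C).
(A) robathelroulrel is wrong: it has the affixes in the wrong order.
(B) arobthelroul is wrong: it uses ablative instead of genitive for case.

C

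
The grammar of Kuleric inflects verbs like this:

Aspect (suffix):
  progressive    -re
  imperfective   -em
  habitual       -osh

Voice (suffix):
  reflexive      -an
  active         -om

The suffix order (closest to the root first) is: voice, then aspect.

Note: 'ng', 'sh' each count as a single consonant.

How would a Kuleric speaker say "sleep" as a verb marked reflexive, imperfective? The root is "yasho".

Attach voice reflexive -an → yashoan.
Attach aspect imperfective -em → yashoanem.

yashoanem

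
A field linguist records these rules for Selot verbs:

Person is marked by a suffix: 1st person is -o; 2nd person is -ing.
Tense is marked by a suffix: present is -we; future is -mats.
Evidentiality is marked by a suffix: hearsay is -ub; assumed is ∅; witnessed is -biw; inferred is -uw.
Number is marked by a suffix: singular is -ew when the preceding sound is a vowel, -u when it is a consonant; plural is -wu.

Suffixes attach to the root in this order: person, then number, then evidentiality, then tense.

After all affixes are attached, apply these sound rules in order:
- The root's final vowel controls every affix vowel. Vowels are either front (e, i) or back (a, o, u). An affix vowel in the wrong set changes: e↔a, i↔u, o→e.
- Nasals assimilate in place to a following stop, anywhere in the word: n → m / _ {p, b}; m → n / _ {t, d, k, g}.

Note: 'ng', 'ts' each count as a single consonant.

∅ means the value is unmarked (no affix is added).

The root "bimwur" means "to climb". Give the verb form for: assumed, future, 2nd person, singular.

bimwurungumats

Attach person 2nd person -ing → bimwuring.
Attach number singular -u (after consonant 'ng') → bimwuringu.
evidentiality = assumed: zero marking, form stays bimwuringu.
Attach tense future -mats → bimwuringumats.
Apply vowel harmony: bimwuringumats → bimwurungumats.
Nasal assimilation: no change.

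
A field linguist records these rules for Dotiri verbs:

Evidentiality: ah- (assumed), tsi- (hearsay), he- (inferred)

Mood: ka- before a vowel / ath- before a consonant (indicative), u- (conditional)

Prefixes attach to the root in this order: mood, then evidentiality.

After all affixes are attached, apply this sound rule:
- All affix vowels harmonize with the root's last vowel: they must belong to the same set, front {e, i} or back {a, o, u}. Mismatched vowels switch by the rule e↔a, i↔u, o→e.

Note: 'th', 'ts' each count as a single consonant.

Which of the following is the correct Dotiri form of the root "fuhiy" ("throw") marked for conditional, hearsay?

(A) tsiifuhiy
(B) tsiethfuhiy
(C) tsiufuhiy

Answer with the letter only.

A

Attach mood conditional u- → ufuhiy.
Attach evidentiality hearsay tsi- → tsiufuhiy.
Apply vowel harmony: tsiufuhiy → tsiifuhiy.
So the correct form is tsiifuhiy, option (A).
(C) tsiufuhiy is wrong: it fails to apply the sound rule(s).
(B) tsiethfuhiy is wrong: it uses indicative instead of conditional for mood.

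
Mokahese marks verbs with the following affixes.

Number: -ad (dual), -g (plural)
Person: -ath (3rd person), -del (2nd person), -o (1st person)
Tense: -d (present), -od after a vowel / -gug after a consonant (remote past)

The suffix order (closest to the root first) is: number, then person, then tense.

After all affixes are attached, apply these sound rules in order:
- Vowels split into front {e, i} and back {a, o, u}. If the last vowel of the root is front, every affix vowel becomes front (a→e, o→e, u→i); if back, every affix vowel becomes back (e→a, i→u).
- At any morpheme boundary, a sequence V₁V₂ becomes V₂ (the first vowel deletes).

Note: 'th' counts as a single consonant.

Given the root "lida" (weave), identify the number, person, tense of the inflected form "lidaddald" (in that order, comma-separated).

Segment: lida-ad-del-d.
number: -ad → dual.
person: -del → 2nd person.
tense: -d → present.

dual, 2nd person, present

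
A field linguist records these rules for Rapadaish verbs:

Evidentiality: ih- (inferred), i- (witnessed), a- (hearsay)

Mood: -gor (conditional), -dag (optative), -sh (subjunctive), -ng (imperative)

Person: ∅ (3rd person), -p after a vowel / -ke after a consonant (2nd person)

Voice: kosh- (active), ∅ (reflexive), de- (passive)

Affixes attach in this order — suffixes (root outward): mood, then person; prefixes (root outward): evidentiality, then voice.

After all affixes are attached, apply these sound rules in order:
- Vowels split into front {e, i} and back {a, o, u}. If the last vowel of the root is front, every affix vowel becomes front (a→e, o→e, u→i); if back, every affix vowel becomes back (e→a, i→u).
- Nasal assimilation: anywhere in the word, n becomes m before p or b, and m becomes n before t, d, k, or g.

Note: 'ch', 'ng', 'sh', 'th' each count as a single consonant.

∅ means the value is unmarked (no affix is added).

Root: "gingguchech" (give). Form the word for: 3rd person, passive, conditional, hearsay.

Attach mood conditional -gor → gingguchechgor.
Attach evidentiality hearsay a- → agingguchechgor.
person = 3rd person: zero marking, form stays agingguchechgor.
Attach voice passive de- → deagingguchechgor.
Apply vowel harmony: deagingguchechgor → deegingguchechger.
Nasal assimilation: no change.

deegingguchechger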